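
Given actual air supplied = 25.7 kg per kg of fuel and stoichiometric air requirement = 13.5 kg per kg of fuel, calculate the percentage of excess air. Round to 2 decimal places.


Excess air = actual - stoichiometric = 25.7 - 13.5 = 12.20 kg/kg fuel
Excess air % = (excess / stoich) * 100 = (12.20 / 13.5) * 100 = 90.37%


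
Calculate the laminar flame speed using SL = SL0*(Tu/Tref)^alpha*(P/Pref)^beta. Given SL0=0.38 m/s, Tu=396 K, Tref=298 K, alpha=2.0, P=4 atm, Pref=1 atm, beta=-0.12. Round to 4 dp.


SL = SL0 * (Tu/Tref)^alpha * (P/Pref)^beta
T ratio = 396/298 = 1.32885906
(T ratio)^alpha = 1.32885906^2.0 = 1.765866
(P/Pref)^beta = 4^(-0.12) = 0.846745
SL = 0.38 * 1.765866 * 0.846745 = 0.5682 m/s


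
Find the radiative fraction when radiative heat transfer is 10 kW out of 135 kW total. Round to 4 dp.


f_rad = Q_rad / Q_total
f_rad = 10 / 135 = 0.0741


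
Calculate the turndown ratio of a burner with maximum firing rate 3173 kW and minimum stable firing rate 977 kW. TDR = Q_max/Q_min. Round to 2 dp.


TDR = Q_max / Q_min
TDR = 3173 / 977 = 3.25


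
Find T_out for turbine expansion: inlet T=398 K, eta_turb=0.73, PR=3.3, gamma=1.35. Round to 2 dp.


T_out = T_in * (1 - eta * (1 - PR^(-(gamma-1)/gamma)))
Exponent = -(1.35-1)/1.35 = -0.25925926
PR^exp = 3.3^(-0.25925926) = 0.73378775
Factor = 1 - 0.73*(1 - 0.73378775) = 0.80566506
T_out = 398 * 0.80566506 = 320.65 K


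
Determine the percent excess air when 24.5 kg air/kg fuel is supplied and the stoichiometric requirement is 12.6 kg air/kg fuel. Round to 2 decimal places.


Excess air = actual - stoichiometric = 24.5 - 12.6 = 11.90 kg/kg fuel
Excess air % = (excess / stoich) * 100 = (11.90 / 12.6) * 100 = 94.44%


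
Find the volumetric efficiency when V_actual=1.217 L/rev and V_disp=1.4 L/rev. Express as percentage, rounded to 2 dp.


eta_v = (V_actual / V_disp) * 100
Ratio = 1.217 / 1.4 = 0.8693
eta_v = 0.8693 * 100 = 86.93%


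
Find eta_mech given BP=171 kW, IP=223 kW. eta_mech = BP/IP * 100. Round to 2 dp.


eta_mech = (BP / IP) * 100
Ratio = 171 / 223 = 0.7668
eta_mech = 0.7668 * 100 = 76.68%


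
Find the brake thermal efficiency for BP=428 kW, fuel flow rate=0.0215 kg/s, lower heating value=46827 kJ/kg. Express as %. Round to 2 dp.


eta_BTE = (BP / (mf * LHV)) * 100
Denominator = 0.0215 * 46827 = 1006.7805 kW
eta_BTE = (428 / 1006.7805) * 100 = 42.51%


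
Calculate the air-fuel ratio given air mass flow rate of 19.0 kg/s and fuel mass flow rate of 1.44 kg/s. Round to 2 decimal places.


AFR = m_air / m_fuel
AFR = 19.0 / 1.44 = 13.19


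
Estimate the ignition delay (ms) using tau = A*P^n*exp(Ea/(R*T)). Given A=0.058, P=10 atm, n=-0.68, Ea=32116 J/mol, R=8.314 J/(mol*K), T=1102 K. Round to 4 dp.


tau = A * P^n * exp(Ea/(R*T))
P^n = 10^(-0.68) = 0.20892961
Ea/(R*T) = 32116/(8.314*1102) = 3.505337
exp(Ea/(R*T)) = 33.292677
tau = 0.058 * 0.20892961 * 33.292677 = 0.4034 ms


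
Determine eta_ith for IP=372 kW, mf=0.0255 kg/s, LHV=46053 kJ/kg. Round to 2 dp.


eta_ith = (IP / (mf * LHV)) * 100
Denominator = 0.0255 * 46053 = 1174.3515 kW
eta_ith = (372 / 1174.3515) * 100 = 31.68%


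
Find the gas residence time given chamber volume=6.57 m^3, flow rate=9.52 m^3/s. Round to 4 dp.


tau = V / Q_flow
tau = 6.57 / 9.52 = 0.6901 s


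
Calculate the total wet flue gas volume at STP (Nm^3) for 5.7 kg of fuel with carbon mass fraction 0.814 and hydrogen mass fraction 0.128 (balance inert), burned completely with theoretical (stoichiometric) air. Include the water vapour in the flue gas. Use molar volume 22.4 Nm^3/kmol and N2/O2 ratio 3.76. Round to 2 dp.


Per kg fuel: CO2 = (C/12 kmol)*22.4 = (0.814/12)*22.4 = 1.51947 Nm^3
Per kg fuel: H2O = (H/2 kmol)*22.4 = (0.128/2)*22.4 = 1.43360 Nm^3
O2 needed per kg fuel = C/12 + H/4 = 0.814/12 + 0.128/4 = 0.09983333 kmol
Per kg fuel: N2 = O2*3.76*22.4 = 0.09983333*3.76*22.4 = 8.40836 Nm^3
Total per kg = 1.51947 + 1.43360 + 8.40836 = 11.36143 Nm^3
Total = 11.36143 * 5.7 = 64.76 Nm^3


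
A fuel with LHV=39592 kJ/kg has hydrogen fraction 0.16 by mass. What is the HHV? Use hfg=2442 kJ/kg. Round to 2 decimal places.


HHV = LHV + hfg * 9 * H
Water addition = 2442 * 9 * 0.16 = 3516.480 kJ/kg
HHV = 39592 + 3516.480 = 43108.48 kJ/kg


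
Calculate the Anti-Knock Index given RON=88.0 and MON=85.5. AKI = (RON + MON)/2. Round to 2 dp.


AKI = (RON + MON) / 2
AKI = (88.0 + 85.5) / 2
AKI = 173.5 / 2 = 86.75


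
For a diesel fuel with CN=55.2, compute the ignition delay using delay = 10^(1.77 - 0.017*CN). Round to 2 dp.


delay = 10^(1.77 - 0.017*CN)
Exponent = 1.77 - 0.017*55.2 = 0.8316
delay = 10^0.8316 = 6.79 ms


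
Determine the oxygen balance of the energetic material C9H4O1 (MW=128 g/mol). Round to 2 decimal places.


OB = -1600 * (2C + H/2 - O) / MW
Inner = 2*9 + 4/2 - 1 = 19.00
OB = -1600 * 19.00 / 128 = -237.50%


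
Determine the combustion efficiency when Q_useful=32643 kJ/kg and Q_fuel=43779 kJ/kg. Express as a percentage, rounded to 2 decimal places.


Efficiency = (Q_useful / Q_fuel) * 100
Efficiency = (32643 / 43779) * 100
Efficiency = 0.7456 * 100 = 74.56%


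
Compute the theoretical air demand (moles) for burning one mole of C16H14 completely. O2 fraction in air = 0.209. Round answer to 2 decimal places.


Balanced combustion: C16H14 + 19.5 O2 -> 16 CO2 + 7 H2O
O2 needed = C + H/4 = 16 + 14/4 = 19.50 moles
Air moles = O2 / 0.209 = 19.50 / 0.209 = 93.30 moles air


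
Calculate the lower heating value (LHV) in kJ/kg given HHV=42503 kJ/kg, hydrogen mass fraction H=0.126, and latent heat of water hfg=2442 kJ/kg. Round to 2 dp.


LHV = HHV - hfg * 9 * H
Water correction = 2442 * 9 * 0.126 = 2769.228 kJ/kg
LHV = 42503 - 2769.228 = 39733.77 kJ/kg


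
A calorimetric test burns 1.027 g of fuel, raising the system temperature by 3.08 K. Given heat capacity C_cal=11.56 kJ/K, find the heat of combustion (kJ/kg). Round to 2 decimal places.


Hc = C_cal * delta_T / m_fuel
Q_released = 11.56 * 3.08 = 35.6048 kJ
m_fuel = 1.027 g = 1.027/1000 kg = 0.001027 kg
Hc = 35.6048 / 0.001027 = 34668.74 kJ/kg


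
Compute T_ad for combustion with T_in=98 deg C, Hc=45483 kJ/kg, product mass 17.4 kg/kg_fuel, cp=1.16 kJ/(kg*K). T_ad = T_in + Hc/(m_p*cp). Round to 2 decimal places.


T_ad = T_in + Hc / (m_p * cp)
Denominator = 17.4 * 1.16 = 20.1840
Temperature rise = 45483 / 20.1840 = 2253.42 K
T_ad = 98 + 2253.42 = 2351.42 deg C


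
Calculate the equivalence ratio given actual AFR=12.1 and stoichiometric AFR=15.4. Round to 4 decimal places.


phi = AFR_stoich / AFR_actual
phi = 15.4 / 12.1 = 1.2727


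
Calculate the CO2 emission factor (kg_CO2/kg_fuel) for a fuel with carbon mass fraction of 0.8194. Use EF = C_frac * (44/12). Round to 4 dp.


EF = C_frac * (M_CO2 / M_C)
EF = 0.8194 * (44/12)
EF = 0.8194 * 3.666667 = 3.0045 kg_CO2/kg_fuel


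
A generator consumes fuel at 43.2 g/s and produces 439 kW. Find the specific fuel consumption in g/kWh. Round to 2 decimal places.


SFC = (mf / BP) * 3600
Rate = 43.2 / 439 = 0.098405 g/(s*kW)
SFC = 0.098405 * 3600 = 354.26 g/kWh


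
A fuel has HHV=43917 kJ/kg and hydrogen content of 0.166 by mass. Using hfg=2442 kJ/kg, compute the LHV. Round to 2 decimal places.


LHV = HHV - hfg * 9 * H
Water correction = 2442 * 9 * 0.166 = 3648.348 kJ/kg
LHV = 43917 - 3648.348 = 40268.65 kJ/kg


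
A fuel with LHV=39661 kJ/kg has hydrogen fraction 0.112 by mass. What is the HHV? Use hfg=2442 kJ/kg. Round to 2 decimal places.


HHV = LHV + hfg * 9 * H
Water addition = 2442 * 9 * 0.112 = 2461.536 kJ/kg
HHV = 39661 + 2461.536 = 42122.54 kJ/kg


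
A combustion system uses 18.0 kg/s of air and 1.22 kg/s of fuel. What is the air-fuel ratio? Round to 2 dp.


AFR = m_air / m_fuel
AFR = 18.0 / 1.22 = 14.75


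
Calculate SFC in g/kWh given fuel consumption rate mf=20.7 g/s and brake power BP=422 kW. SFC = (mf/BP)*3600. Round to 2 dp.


SFC = (mf / BP) * 3600
Rate = 20.7 / 422 = 0.049052 g/(s*kW)
SFC = 0.049052 * 3600 = 176.59 g/kWh


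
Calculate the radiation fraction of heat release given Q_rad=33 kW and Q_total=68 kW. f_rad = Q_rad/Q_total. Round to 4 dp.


f_rad = Q_rad / Q_total
f_rad = 33 / 68 = 0.4853


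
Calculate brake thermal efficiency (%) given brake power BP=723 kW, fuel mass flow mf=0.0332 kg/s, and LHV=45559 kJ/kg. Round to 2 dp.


eta_BTE = (BP / (mf * LHV)) * 100
Denominator = 0.0332 * 45559 = 1512.5588 kW
eta_BTE = (723 / 1512.5588) * 100 = 47.80%


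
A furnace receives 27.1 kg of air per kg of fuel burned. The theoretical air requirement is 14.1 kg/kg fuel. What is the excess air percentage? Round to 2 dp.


Excess air = actual - stoichiometric = 27.1 - 14.1 = 13.00 kg/kg fuel
Excess air % = (excess / stoich) * 100 = (13.00 / 14.1) * 100 = 92.20%


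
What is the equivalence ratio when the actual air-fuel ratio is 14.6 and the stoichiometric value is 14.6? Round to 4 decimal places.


phi = AFR_stoich / AFR_actual
phi = 14.6 / 14.6 = 1.0000


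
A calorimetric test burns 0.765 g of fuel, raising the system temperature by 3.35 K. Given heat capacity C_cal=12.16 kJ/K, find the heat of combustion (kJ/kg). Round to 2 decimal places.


Hc = C_cal * delta_T / m_fuel
Q_released = 12.16 * 3.35 = 40.7360 kJ
m_fuel = 0.765 g = 0.765/1000 kg = 0.000765 kg
Hc = 40.7360 / 0.000765 = 53249.67 kJ/kg


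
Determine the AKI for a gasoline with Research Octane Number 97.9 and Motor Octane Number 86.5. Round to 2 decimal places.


AKI = (RON + MON) / 2
AKI = (97.9 + 86.5) / 2
AKI = 184.4 / 2 = 92.20


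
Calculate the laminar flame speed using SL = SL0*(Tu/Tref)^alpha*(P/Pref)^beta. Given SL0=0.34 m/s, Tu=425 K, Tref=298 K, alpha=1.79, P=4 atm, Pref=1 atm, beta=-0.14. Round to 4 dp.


SL = SL0 * (Tu/Tref)^alpha * (P/Pref)^beta
T ratio = 425/298 = 1.42617450
(T ratio)^alpha = 1.42617450^1.79 = 1.887857
(P/Pref)^beta = 4^(-0.14) = 0.823591
SL = 0.34 * 1.887857 * 0.823591 = 0.5286 m/s


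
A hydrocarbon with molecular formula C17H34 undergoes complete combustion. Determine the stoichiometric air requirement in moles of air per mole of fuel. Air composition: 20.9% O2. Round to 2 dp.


Balanced combustion: C17H34 + 25.5 O2 -> 17 CO2 + 17 H2O
O2 needed = C + H/4 = 17 + 34/4 = 25.50 moles
Air moles = O2 / 0.209 = 25.50 / 0.209 = 122.01 moles air


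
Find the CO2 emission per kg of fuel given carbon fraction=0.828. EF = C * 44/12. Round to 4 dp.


EF = C_frac * (M_CO2 / M_C)
EF = 0.828 * (44/12)
EF = 0.828 * 3.666667 = 3.0360 kg_CO2/kg_fuel


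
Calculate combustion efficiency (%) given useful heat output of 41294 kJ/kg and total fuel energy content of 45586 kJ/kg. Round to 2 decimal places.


Efficiency = (Q_useful / Q_fuel) * 100
Efficiency = (41294 / 45586) * 100
Efficiency = 0.9058 * 100 = 90.58%


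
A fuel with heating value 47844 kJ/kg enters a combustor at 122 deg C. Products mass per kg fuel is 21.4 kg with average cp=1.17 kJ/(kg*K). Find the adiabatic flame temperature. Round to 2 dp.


T_ad = T_in + Hc / (m_p * cp)
Denominator = 21.4 * 1.17 = 25.0380
Temperature rise = 47844 / 25.0380 = 1910.86 K
T_ad = 122 + 1910.86 = 2032.86 deg C


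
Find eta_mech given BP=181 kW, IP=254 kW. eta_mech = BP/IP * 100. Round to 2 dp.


eta_mech = (BP / IP) * 100
Ratio = 181 / 254 = 0.7126
eta_mech = 0.7126 * 100 = 71.26%


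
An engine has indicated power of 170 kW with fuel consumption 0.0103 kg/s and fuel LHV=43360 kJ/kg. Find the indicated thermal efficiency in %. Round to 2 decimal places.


eta_ith = (IP / (mf * LHV)) * 100
Denominator = 0.0103 * 43360 = 446.6080 kW
eta_ith = (170 / 446.6080) * 100 = 38.06%


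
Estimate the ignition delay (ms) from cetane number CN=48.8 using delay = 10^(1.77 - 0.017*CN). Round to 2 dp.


delay = 10^(1.77 - 0.017*CN)
Exponent = 1.77 - 0.017*48.8 = 0.9404
delay = 10^0.9404 = 8.72 ms


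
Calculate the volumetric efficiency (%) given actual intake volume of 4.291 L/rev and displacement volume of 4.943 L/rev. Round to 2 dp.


eta_v = (V_actual / V_disp) * 100
Ratio = 4.291 / 4.943 = 0.8681
eta_v = 0.8681 * 100 = 86.81%


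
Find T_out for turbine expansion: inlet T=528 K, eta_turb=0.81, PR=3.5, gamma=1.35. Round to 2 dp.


T_out = T_in * (1 - eta * (1 - PR^(-(gamma-1)/gamma)))
Exponent = -(1.35-1)/1.35 = -0.25925926
PR^exp = 3.5^(-0.25925926) = 0.72267881
Factor = 1 - 0.81*(1 - 0.72267881) = 0.77536984
T_out = 528 * 0.77536984 = 409.40 K


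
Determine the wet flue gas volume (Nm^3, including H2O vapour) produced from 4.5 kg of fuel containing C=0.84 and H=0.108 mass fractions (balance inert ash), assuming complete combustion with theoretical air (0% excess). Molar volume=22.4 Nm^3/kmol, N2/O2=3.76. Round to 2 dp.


Per kg fuel: CO2 = (C/12 kmol)*22.4 = (0.84/12)*22.4 = 1.56800 Nm^3
Per kg fuel: H2O = (H/2 kmol)*22.4 = (0.108/2)*22.4 = 1.20960 Nm^3
O2 needed per kg fuel = C/12 + H/4 = 0.84/12 + 0.108/4 = 0.09700000 kmol
Per kg fuel: N2 = O2*3.76*22.4 = 0.09700000*3.76*22.4 = 8.16973 Nm^3
Total per kg = 1.56800 + 1.20960 + 8.16973 = 10.94733 Nm^3
Total = 10.94733 * 4.5 = 49.26 Nm^3


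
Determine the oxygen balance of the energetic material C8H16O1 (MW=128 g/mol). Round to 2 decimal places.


OB = -1600 * (2C + H/2 - O) / MW
Inner = 2*8 + 16/2 - 1 = 23.00
OB = -1600 * 23.00 / 128 = -287.50%


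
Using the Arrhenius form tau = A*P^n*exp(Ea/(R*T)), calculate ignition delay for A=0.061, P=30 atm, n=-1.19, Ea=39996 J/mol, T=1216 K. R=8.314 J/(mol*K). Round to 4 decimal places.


tau = A * P^n * exp(Ea/(R*T))
P^n = 30^(-1.19) = 0.01746730
Ea/(R*T) = 39996/(8.314*1216) = 3.956152
exp(Ea/(R*T)) = 52.255856
tau = 0.061 * 0.01746730 * 52.255856 = 0.0557 ms


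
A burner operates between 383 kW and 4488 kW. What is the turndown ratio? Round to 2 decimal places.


TDR = Q_max / Q_min
TDR = 4488 / 383 = 11.72


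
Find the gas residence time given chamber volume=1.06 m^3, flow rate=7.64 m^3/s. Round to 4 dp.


tau = V / Q_flow
tau = 1.06 / 7.64 = 0.1387 s


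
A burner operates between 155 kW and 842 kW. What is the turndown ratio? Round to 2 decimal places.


TDR = Q_max / Q_min
TDR = 842 / 155 = 5.43


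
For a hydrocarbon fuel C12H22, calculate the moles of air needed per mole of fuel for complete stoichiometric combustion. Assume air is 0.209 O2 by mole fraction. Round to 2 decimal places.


Balanced combustion: C12H22 + 17.5 O2 -> 12 CO2 + 11 H2O
O2 needed = C + H/4 = 12 + 22/4 = 17.50 moles
Air moles = O2 / 0.209 = 17.50 / 0.209 = 83.73 moles air


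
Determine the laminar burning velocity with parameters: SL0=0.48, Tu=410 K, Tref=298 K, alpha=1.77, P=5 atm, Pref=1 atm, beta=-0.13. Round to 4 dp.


SL = SL0 * (Tu/Tref)^alpha * (P/Pref)^beta
T ratio = 410/298 = 1.37583893
(T ratio)^alpha = 1.37583893^1.77 = 1.758995
(P/Pref)^beta = 5^(-0.13) = 0.811211
SL = 0.48 * 1.758995 * 0.811211 = 0.6849 m/s


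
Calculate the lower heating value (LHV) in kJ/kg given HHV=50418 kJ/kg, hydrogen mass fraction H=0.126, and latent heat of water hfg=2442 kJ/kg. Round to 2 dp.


LHV = HHV - hfg * 9 * H
Water correction = 2442 * 9 * 0.126 = 2769.228 kJ/kg
LHV = 50418 - 2769.228 = 47648.77 kJ/kg


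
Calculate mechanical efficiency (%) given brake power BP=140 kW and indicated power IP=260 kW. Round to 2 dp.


eta_mech = (BP / IP) * 100
Ratio = 140 / 260 = 0.5385
eta_mech = 0.5385 * 100 = 53.85%


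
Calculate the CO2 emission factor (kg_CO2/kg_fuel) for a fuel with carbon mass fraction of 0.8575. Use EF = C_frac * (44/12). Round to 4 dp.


EF = C_frac * (M_CO2 / M_C)
EF = 0.8575 * (44/12)
EF = 0.8575 * 3.666667 = 3.1442 kg_CO2/kg_fuel


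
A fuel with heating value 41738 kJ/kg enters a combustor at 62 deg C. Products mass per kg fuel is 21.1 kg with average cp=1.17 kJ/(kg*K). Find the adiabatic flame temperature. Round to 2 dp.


T_ad = T_in + Hc / (m_p * cp)
Denominator = 21.1 * 1.17 = 24.6870
Temperature rise = 41738 / 24.6870 = 1690.69 K
T_ad = 62 + 1690.69 = 1752.69 deg C


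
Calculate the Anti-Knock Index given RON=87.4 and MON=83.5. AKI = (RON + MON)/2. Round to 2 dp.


AKI = (RON + MON) / 2
AKI = (87.4 + 83.5) / 2
AKI = 170.9 / 2 = 85.45


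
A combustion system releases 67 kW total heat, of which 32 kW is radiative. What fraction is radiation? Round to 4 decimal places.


f_rad = Q_rad / Q_total
f_rad = 32 / 67 = 0.4776


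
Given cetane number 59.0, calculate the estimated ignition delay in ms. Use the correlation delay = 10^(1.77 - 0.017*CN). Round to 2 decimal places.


delay = 10^(1.77 - 0.017*CN)
Exponent = 1.77 - 0.017*59.0 = 0.7670
delay = 10^0.7670 = 5.85 ms


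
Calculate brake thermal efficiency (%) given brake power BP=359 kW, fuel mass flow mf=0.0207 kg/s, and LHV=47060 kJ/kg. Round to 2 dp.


eta_BTE = (BP / (mf * LHV)) * 100
Denominator = 0.0207 * 47060 = 974.1420 kW
eta_BTE = (359 / 974.1420) * 100 = 36.85%


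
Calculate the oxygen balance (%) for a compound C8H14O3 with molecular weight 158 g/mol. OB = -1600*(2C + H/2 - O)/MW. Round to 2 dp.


OB = -1600 * (2C + H/2 - O) / MW
Inner = 2*8 + 14/2 - 3 = 20.00
OB = -1600 * 20.00 / 158 = -202.53%


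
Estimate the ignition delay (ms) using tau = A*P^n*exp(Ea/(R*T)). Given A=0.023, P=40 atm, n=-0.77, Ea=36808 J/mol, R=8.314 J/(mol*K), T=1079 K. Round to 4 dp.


tau = A * P^n * exp(Ea/(R*T))
P^n = 40^(-0.77) = 0.05840013
Ea/(R*T) = 36808/(8.314*1079) = 4.103087
exp(Ea/(R*T)) = 60.526863
tau = 0.023 * 0.05840013 * 60.526863 = 0.0813 ms


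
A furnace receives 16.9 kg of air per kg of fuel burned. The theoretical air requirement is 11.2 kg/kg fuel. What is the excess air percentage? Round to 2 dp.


Excess air = actual - stoichiometric = 16.9 - 11.2 = 5.70 kg/kg fuel
Excess air % = (excess / stoich) * 100 = (5.70 / 11.2) * 100 = 50.89%


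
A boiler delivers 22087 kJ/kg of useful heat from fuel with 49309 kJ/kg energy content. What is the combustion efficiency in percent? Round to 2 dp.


Efficiency = (Q_useful / Q_fuel) * 100
Efficiency = (22087 / 49309) * 100
Efficiency = 0.4479 * 100 = 44.79%


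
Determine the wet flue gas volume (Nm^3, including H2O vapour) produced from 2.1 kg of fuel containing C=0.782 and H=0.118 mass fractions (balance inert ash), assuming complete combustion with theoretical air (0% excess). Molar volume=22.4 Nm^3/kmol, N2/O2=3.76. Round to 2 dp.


Per kg fuel: CO2 = (C/12 kmol)*22.4 = (0.782/12)*22.4 = 1.45973 Nm^3
Per kg fuel: H2O = (H/2 kmol)*22.4 = (0.118/2)*22.4 = 1.32160 Nm^3
O2 needed per kg fuel = C/12 + H/4 = 0.782/12 + 0.118/4 = 0.09466667 kmol
Per kg fuel: N2 = O2*3.76*22.4 = 0.09466667*3.76*22.4 = 7.97321 Nm^3
Total per kg = 1.45973 + 1.32160 + 7.97321 = 10.75454 Nm^3
Total = 10.75454 * 2.1 = 22.58 Nm^3


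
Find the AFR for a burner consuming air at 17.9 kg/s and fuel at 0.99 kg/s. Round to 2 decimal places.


AFR = m_air / m_fuel
AFR = 17.9 / 0.99 = 18.08


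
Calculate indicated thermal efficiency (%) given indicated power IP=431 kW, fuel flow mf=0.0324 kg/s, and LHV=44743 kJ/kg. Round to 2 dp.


eta_ith = (IP / (mf * LHV)) * 100
Denominator = 0.0324 * 44743 = 1449.6732 kW
eta_ith = (431 / 1449.6732) * 100 = 29.73%


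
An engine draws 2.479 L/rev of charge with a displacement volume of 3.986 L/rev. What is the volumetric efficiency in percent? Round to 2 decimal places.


eta_v = (V_actual / V_disp) * 100
Ratio = 2.479 / 3.986 = 0.6219
eta_v = 0.6219 * 100 = 62.19%


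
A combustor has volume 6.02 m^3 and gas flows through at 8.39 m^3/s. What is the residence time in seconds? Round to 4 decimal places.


tau = V / Q_flow
tau = 6.02 / 8.39 = 0.7175 s


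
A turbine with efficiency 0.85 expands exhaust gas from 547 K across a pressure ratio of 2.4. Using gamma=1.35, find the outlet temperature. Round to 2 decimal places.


T_out = T_in * (1 - eta * (1 - PR^(-(gamma-1)/gamma)))
Exponent = -(1.35-1)/1.35 = -0.25925926
PR^exp = 2.4^(-0.25925926) = 0.79694200
Factor = 1 - 0.85*(1 - 0.79694200) = 0.82740070
T_out = 547 * 0.82740070 = 452.59 K


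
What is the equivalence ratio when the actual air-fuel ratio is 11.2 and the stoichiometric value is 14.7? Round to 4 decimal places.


phi = AFR_stoich / AFR_actual
phi = 14.7 / 11.2 = 1.3125


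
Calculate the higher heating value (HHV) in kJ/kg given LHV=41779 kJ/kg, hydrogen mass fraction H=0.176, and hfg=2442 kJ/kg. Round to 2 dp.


HHV = LHV + hfg * 9 * H
Water addition = 2442 * 9 * 0.176 = 3868.128 kJ/kg
HHV = 41779 + 3868.128 = 45647.13 kJ/kg


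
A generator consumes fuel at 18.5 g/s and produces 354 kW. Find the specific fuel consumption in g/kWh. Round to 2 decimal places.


SFC = (mf / BP) * 3600
Rate = 18.5 / 354 = 0.052260 g/(s*kW)
SFC = 0.052260 * 3600 = 188.14 g/kWh


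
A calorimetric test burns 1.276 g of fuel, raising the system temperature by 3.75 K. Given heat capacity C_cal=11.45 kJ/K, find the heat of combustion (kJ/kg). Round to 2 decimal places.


Hc = C_cal * delta_T / m_fuel
Q_released = 11.45 * 3.75 = 42.9375 kJ
m_fuel = 1.276 g = 1.276/1000 kg = 0.001276 kg
Hc = 42.9375 / 0.001276 = 33650.08 kJ/kg


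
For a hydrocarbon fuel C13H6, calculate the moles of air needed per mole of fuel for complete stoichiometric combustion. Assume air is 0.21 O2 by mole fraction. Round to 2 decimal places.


Balanced combustion: C13H6 + 14.5 O2 -> 13 CO2 + 3 H2O
O2 needed = C + H/4 = 13 + 6/4 = 14.50 moles
Air moles = O2 / 0.21 = 14.50 / 0.21 = 69.05 moles air


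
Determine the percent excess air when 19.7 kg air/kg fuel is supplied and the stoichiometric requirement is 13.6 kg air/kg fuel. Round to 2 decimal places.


Excess air = actual - stoichiometric = 19.7 - 13.6 = 6.10 kg/kg fuel
Excess air % = (excess / stoich) * 100 = (6.10 / 13.6) * 100 = 44.85%


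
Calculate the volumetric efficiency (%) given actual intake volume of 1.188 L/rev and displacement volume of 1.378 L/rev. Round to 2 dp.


eta_v = (V_actual / V_disp) * 100
Ratio = 1.188 / 1.378 = 0.8621
eta_v = 0.8621 * 100 = 86.21%


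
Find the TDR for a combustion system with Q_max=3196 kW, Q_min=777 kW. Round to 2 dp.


TDR = Q_max / Q_min
TDR = 3196 / 777 = 4.11


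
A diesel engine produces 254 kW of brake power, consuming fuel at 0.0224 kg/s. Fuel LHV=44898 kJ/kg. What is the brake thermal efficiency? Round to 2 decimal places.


eta_BTE = (BP / (mf * LHV)) * 100
Denominator = 0.0224 * 44898 = 1005.7152 kW
eta_BTE = (254 / 1005.7152) * 100 = 25.26%


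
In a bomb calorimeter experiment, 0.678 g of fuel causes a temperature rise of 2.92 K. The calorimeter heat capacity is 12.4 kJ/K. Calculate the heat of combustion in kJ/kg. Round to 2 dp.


Hc = C_cal * delta_T / m_fuel
Q_released = 12.4 * 2.92 = 36.2080 kJ
m_fuel = 0.678 g = 0.678/1000 kg = 0.000678 kg
Hc = 36.2080 / 0.000678 = 53404.13 kJ/kg


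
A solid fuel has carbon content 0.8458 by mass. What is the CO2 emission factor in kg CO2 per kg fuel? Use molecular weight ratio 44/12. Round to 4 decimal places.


EF = C_frac * (M_CO2 / M_C)
EF = 0.8458 * (44/12)
EF = 0.8458 * 3.666667 = 3.1013 kg_CO2/kg_fuel


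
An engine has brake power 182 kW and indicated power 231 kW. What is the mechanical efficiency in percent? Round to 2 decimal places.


eta_mech = (BP / IP) * 100
Ratio = 182 / 231 = 0.7879
eta_mech = 0.7879 * 100 = 78.79%


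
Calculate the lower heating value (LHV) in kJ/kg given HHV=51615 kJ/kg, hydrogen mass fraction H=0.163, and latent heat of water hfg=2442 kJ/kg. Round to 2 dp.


LHV = HHV - hfg * 9 * H
Water correction = 2442 * 9 * 0.163 = 3582.414 kJ/kg
LHV = 51615 - 3582.414 = 48032.59 kJ/kg


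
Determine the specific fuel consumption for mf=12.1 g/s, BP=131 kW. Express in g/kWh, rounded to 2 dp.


SFC = (mf / BP) * 3600
Rate = 12.1 / 131 = 0.092366 g/(s*kW)
SFC = 0.092366 * 3600 = 332.52 g/kWh


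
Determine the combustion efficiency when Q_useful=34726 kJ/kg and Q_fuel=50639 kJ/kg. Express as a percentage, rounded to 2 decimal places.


Efficiency = (Q_useful / Q_fuel) * 100
Efficiency = (34726 / 50639) * 100
Efficiency = 0.6858 * 100 = 68.58%


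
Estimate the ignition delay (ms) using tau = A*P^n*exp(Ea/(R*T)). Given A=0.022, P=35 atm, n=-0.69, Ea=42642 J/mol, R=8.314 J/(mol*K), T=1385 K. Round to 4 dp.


tau = A * P^n * exp(Ea/(R*T))
P^n = 35^(-0.69) = 0.08601873
Ea/(R*T) = 42642/(8.314*1385) = 3.703205
exp(Ea/(R*T)) = 40.577152
tau = 0.022 * 0.08601873 * 40.577152 = 0.0768 ms


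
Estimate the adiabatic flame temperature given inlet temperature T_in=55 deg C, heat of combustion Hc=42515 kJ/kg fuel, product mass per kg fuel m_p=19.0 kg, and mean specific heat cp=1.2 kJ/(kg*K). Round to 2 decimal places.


T_ad = T_in + Hc / (m_p * cp)
Denominator = 19.0 * 1.2 = 22.8000
Temperature rise = 42515 / 22.8000 = 1864.69 K
T_ad = 55 + 1864.69 = 1919.69 deg C


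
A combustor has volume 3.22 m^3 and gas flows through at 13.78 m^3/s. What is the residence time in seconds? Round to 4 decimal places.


tau = V / Q_flow
tau = 3.22 / 13.78 = 0.2337 s


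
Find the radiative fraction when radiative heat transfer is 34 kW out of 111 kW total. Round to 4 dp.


f_rad = Q_rad / Q_total
f_rad = 34 / 111 = 0.3063


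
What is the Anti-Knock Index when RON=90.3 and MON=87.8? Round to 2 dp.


AKI = (RON + MON) / 2
AKI = (90.3 + 87.8) / 2
AKI = 178.1 / 2 = 89.05


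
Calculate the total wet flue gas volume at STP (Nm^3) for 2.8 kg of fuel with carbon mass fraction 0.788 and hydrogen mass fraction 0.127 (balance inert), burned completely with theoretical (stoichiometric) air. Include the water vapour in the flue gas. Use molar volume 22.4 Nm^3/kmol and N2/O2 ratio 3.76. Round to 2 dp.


Per kg fuel: CO2 = (C/12 kmol)*22.4 = (0.788/12)*22.4 = 1.47093 Nm^3
Per kg fuel: H2O = (H/2 kmol)*22.4 = (0.127/2)*22.4 = 1.42240 Nm^3
O2 needed per kg fuel = C/12 + H/4 = 0.788/12 + 0.127/4 = 0.09741667 kmol
Per kg fuel: N2 = O2*3.76*22.4 = 0.09741667*3.76*22.4 = 8.20482 Nm^3
Total per kg = 1.47093 + 1.42240 + 8.20482 = 11.09815 Nm^3
Total = 11.09815 * 2.8 = 31.07 Nm^3


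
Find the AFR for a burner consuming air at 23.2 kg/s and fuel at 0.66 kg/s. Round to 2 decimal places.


AFR = m_air / m_fuel
AFR = 23.2 / 0.66 = 35.15


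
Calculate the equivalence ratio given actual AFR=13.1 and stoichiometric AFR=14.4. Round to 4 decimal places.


phi = AFR_stoich / AFR_actual
phi = 14.4 / 13.1 = 1.0992


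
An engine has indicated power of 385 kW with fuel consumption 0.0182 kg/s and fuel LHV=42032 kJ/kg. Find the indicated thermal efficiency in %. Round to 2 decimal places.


eta_ith = (IP / (mf * LHV)) * 100
Denominator = 0.0182 * 42032 = 764.9824 kW
eta_ith = (385 / 764.9824) * 100 = 50.33%


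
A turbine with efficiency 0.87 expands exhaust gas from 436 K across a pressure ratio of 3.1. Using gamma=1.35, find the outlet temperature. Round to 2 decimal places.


T_out = T_in * (1 - eta * (1 - PR^(-(gamma-1)/gamma)))
Exponent = -(1.35-1)/1.35 = -0.25925926
PR^exp = 3.1^(-0.25925926) = 0.74577862
Factor = 1 - 0.87*(1 - 0.74577862) = 0.77882740
T_out = 436 * 0.77882740 = 339.57 K


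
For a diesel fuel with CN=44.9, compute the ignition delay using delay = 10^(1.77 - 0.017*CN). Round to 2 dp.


delay = 10^(1.77 - 0.017*CN)
Exponent = 1.77 - 0.017*44.9 = 1.0067
delay = 10^1.0067 = 10.16 ms


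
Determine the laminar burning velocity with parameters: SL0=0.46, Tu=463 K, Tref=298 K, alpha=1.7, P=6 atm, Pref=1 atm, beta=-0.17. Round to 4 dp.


SL = SL0 * (Tu/Tref)^alpha * (P/Pref)^beta
T ratio = 463/298 = 1.55369128
(T ratio)^alpha = 1.55369128^1.7 = 2.115047
(P/Pref)^beta = 6^(-0.17) = 0.737419
SL = 0.46 * 2.115047 * 0.737419 = 0.7175 m/s


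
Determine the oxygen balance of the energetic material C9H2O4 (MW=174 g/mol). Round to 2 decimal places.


OB = -1600 * (2C + H/2 - O) / MW
Inner = 2*9 + 2/2 - 4 = 15.00
OB = -1600 * 15.00 / 174 = -137.93%


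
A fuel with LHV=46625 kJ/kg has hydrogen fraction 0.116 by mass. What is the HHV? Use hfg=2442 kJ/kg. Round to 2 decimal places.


HHV = LHV + hfg * 9 * H
Water addition = 2442 * 9 * 0.116 = 2549.448 kJ/kg
HHV = 46625 + 2549.448 = 49174.45 kJ/kg


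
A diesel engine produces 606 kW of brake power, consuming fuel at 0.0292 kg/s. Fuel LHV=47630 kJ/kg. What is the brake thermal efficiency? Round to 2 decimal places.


eta_BTE = (BP / (mf * LHV)) * 100
Denominator = 0.0292 * 47630 = 1390.7960 kW
eta_BTE = (606 / 1390.7960) * 100 = 43.57%


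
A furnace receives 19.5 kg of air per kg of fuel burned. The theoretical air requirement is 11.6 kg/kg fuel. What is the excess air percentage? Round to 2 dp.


Excess air = actual - stoichiometric = 19.5 - 11.6 = 7.90 kg/kg fuel
Excess air % = (excess / stoich) * 100 = (7.90 / 11.6) * 100 = 68.10%


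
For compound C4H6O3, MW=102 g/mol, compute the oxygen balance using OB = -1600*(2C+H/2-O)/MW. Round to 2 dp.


OB = -1600 * (2C + H/2 - O) / MW
Inner = 2*4 + 6/2 - 3 = 8.00
OB = -1600 * 8.00 / 102 = -125.49%


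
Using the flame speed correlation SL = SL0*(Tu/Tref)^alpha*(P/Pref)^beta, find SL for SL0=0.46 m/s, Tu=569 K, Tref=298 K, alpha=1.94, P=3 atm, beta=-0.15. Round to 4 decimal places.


SL = SL0 * (Tu/Tref)^alpha * (P/Pref)^beta
T ratio = 569/298 = 1.90939597
(T ratio)^alpha = 1.90939597^1.94 = 3.507020
(P/Pref)^beta = 3^(-0.15) = 0.848070
SL = 0.46 * 3.507020 * 0.848070 = 1.3681 m/s


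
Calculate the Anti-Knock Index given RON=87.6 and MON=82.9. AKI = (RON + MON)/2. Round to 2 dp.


AKI = (RON + MON) / 2
AKI = (87.6 + 82.9) / 2
AKI = 170.5 / 2 = 85.25


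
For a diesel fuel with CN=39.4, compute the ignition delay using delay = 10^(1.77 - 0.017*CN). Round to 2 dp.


delay = 10^(1.77 - 0.017*CN)
Exponent = 1.77 - 0.017*39.4 = 1.1002
delay = 10^1.1002 = 12.60 ms


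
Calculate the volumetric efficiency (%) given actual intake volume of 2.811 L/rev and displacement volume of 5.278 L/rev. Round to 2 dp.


eta_v = (V_actual / V_disp) * 100
Ratio = 2.811 / 5.278 = 0.5326
eta_v = 0.5326 * 100 = 53.26%


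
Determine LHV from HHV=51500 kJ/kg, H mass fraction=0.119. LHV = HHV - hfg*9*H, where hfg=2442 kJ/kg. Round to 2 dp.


LHV = HHV - hfg * 9 * H
Water correction = 2442 * 9 * 0.119 = 2615.382 kJ/kg
LHV = 51500 - 2615.382 = 48884.62 kJ/kg


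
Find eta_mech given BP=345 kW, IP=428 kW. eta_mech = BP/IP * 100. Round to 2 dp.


eta_mech = (BP / IP) * 100
Ratio = 345 / 428 = 0.8061
eta_mech = 0.8061 * 100 = 80.61%


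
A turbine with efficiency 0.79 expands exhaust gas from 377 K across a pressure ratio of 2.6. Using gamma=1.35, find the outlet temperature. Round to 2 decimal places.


T_out = T_in * (1 - eta * (1 - PR^(-(gamma-1)/gamma)))
Exponent = -(1.35-1)/1.35 = -0.25925926
PR^exp = 2.6^(-0.25925926) = 0.78057442
Factor = 1 - 0.79*(1 - 0.78057442) = 0.82665379
T_out = 377 * 0.82665379 = 311.65 K


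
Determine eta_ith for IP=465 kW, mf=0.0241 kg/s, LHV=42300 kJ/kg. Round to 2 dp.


eta_ith = (IP / (mf * LHV)) * 100
Denominator = 0.0241 * 42300 = 1019.4300 kW
eta_ith = (465 / 1019.4300) * 100 = 45.61%


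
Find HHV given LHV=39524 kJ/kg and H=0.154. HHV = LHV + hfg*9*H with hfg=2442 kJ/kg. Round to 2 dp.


HHV = LHV + hfg * 9 * H
Water addition = 2442 * 9 * 0.154 = 3384.612 kJ/kg
HHV = 39524 + 3384.612 = 42908.61 kJ/kg


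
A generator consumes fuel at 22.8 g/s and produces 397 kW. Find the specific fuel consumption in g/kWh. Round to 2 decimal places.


SFC = (mf / BP) * 3600
Rate = 22.8 / 397 = 0.057431 g/(s*kW)
SFC = 0.057431 * 3600 = 206.75 g/kWh


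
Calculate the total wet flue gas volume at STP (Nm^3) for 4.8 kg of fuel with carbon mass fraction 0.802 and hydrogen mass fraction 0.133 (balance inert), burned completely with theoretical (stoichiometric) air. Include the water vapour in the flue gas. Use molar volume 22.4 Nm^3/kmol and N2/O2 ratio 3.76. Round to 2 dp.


Per kg fuel: CO2 = (C/12 kmol)*22.4 = (0.802/12)*22.4 = 1.49707 Nm^3
Per kg fuel: H2O = (H/2 kmol)*22.4 = (0.133/2)*22.4 = 1.48960 Nm^3
O2 needed per kg fuel = C/12 + H/4 = 0.802/12 + 0.133/4 = 0.10008333 kmol
Per kg fuel: N2 = O2*3.76*22.4 = 0.10008333*3.76*22.4 = 8.42942 Nm^3
Total per kg = 1.49707 + 1.48960 + 8.42942 = 11.41609 Nm^3
Total = 11.41609 * 4.8 = 54.80 Nm^3


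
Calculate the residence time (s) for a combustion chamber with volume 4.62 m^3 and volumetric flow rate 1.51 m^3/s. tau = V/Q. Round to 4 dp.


tau = V / Q_flow
tau = 4.62 / 1.51 = 3.0596 s


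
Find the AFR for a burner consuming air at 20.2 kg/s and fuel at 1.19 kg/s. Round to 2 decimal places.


AFR = m_air / m_fuel
AFR = 20.2 / 1.19 = 16.97


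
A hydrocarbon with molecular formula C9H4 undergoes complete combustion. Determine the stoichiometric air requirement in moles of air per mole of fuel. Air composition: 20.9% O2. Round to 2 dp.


Balanced combustion: C9H4 + 10 O2 -> 9 CO2 + 2 H2O
O2 needed = C + H/4 = 9 + 4/4 = 10.00 moles
Air moles = O2 / 0.209 = 10.00 / 0.209 = 47.85 moles air


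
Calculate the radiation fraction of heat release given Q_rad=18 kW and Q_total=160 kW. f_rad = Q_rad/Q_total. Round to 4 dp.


f_rad = Q_rad / Q_total
f_rad = 18 / 160 = 0.1125


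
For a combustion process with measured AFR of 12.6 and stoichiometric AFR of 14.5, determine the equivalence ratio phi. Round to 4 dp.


phi = AFR_stoich / AFR_actual
phi = 14.5 / 12.6 = 1.1508


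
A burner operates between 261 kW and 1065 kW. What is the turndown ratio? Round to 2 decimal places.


TDR = Q_max / Q_min
TDR = 1065 / 261 = 4.08


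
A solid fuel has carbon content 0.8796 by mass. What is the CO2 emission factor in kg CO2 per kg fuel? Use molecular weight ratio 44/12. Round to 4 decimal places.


EF = C_frac * (M_CO2 / M_C)
EF = 0.8796 * (44/12)
EF = 0.8796 * 3.666667 = 3.2252 kg_CO2/kg_fuel


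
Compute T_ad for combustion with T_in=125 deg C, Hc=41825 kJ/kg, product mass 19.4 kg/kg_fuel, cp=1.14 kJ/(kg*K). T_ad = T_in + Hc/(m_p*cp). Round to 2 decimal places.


T_ad = T_in + Hc / (m_p * cp)
Denominator = 19.4 * 1.14 = 22.1160
Temperature rise = 41825 / 22.1160 = 1891.16 K
T_ad = 125 + 1891.16 = 2016.16 deg C


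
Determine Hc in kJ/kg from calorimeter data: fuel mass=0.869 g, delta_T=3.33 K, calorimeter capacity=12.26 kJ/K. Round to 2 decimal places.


Hc = C_cal * delta_T / m_fuel
Q_released = 12.26 * 3.33 = 40.8258 kJ
m_fuel = 0.869 g = 0.869/1000 kg = 0.000869 kg
Hc = 40.8258 / 0.000869 = 46980.21 kJ/kg


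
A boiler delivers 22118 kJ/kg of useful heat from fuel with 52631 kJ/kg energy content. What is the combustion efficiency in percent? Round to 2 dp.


Efficiency = (Q_useful / Q_fuel) * 100
Efficiency = (22118 / 52631) * 100
Efficiency = 0.4202 * 100 = 42.02%


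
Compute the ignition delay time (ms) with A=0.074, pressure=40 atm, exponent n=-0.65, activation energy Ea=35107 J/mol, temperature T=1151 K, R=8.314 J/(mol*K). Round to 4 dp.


tau = A * P^n * exp(Ea/(R*T))
P^n = 40^(-0.65) = 0.09092033
Ea/(R*T) = 35107/(8.314*1151) = 3.668668
exp(Ea/(R*T)) = 39.199645
tau = 0.074 * 0.09092033 * 39.199645 = 0.2637 ms


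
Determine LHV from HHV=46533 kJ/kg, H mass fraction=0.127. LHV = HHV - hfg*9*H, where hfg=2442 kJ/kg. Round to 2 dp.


LHV = HHV - hfg * 9 * H
Water correction = 2442 * 9 * 0.127 = 2791.206 kJ/kg
LHV = 46533 - 2791.206 = 43741.79 kJ/kg


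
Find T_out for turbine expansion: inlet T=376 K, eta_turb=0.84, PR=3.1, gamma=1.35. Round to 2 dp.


T_out = T_in * (1 - eta * (1 - PR^(-(gamma-1)/gamma)))
Exponent = -(1.35-1)/1.35 = -0.25925926
PR^exp = 3.1^(-0.25925926) = 0.74577862
Factor = 1 - 0.84*(1 - 0.74577862) = 0.78645404
T_out = 376 * 0.78645404 = 295.71 K


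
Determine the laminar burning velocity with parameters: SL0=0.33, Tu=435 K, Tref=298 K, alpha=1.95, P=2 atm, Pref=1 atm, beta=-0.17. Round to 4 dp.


SL = SL0 * (Tu/Tref)^alpha * (P/Pref)^beta
T ratio = 435/298 = 1.45973154
(T ratio)^alpha = 1.45973154^1.95 = 2.090896
(P/Pref)^beta = 2^(-0.17) = 0.888843
SL = 0.33 * 2.090896 * 0.888843 = 0.6133 m/s


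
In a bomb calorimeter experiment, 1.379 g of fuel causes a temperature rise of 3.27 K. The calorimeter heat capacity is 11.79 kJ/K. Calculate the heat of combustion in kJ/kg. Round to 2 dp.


Hc = C_cal * delta_T / m_fuel
Q_released = 11.79 * 3.27 = 38.5533 kJ
m_fuel = 1.379 g = 1.379/1000 kg = 0.001379 kg
Hc = 38.5533 / 0.001379 = 27957.43 kJ/kg


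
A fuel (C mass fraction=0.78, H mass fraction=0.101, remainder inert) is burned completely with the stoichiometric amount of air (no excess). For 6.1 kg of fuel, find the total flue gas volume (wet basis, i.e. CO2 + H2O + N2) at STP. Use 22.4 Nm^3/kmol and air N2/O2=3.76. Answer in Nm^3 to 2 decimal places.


Per kg fuel: CO2 = (C/12 kmol)*22.4 = (0.78/12)*22.4 = 1.45600 Nm^3
Per kg fuel: H2O = (H/2 kmol)*22.4 = (0.101/2)*22.4 = 1.13120 Nm^3
O2 needed per kg fuel = C/12 + H/4 = 0.78/12 + 0.101/4 = 0.09025000 kmol
Per kg fuel: N2 = O2*3.76*22.4 = 0.09025000*3.76*22.4 = 7.60122 Nm^3
Total per kg = 1.45600 + 1.13120 + 7.60122 = 10.18842 Nm^3
Total = 10.18842 * 6.1 = 62.15 Nm^3


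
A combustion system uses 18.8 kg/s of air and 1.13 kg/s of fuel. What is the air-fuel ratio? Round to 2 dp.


AFR = m_air / m_fuel
AFR = 18.8 / 1.13 = 16.64


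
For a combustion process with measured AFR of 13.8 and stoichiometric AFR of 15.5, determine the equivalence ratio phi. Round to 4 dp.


phi = AFR_stoich / AFR_actual
phi = 15.5 / 13.8 = 1.1232


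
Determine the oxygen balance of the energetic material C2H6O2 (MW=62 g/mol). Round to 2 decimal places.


OB = -1600 * (2C + H/2 - O) / MW
Inner = 2*2 + 6/2 - 2 = 5.00
OB = -1600 * 5.00 / 62 = -129.03%


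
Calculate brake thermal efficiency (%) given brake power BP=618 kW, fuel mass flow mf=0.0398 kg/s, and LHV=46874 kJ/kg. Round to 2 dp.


eta_BTE = (BP / (mf * LHV)) * 100
Denominator = 0.0398 * 46874 = 1865.5852 kW
eta_BTE = (618 / 1865.5852) * 100 = 33.13%


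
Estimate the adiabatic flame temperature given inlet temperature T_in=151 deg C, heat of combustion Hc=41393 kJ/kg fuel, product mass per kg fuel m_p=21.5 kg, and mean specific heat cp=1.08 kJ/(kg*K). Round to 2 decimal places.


T_ad = T_in + Hc / (m_p * cp)
Denominator = 21.5 * 1.08 = 23.2200
Temperature rise = 41393 / 23.2200 = 1782.64 K
T_ad = 151 + 1782.64 = 1933.64 deg C


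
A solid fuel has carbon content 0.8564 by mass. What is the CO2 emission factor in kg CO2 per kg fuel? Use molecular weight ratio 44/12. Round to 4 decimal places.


EF = C_frac * (M_CO2 / M_C)
EF = 0.8564 * (44/12)
EF = 0.8564 * 3.666667 = 3.1401 kg_CO2/kg_fuel


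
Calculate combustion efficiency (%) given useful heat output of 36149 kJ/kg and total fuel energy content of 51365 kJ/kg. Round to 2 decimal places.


Efficiency = (Q_useful / Q_fuel) * 100
Efficiency = (36149 / 51365) * 100
Efficiency = 0.7038 * 100 = 70.38%


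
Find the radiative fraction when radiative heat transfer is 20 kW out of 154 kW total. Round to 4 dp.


f_rad = Q_rad / Q_total
f_rad = 20 / 154 = 0.1299


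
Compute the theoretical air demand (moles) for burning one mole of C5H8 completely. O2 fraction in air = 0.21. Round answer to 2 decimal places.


Balanced combustion: C5H8 + 7 O2 -> 5 CO2 + 4 H2O
O2 needed = C + H/4 = 5 + 8/4 = 7.00 moles
Air moles = O2 / 0.21 = 7.00 / 0.21 = 33.33 moles air


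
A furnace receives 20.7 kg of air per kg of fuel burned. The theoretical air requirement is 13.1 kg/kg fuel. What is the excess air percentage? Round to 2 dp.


Excess air = actual - stoichiometric = 20.7 - 13.1 = 7.60 kg/kg fuel
Excess air % = (excess / stoich) * 100 = (7.60 / 13.1) * 100 = 58.02%


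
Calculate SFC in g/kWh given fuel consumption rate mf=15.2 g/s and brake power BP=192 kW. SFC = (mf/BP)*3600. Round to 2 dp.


SFC = (mf / BP) * 3600
Rate = 15.2 / 192 = 0.079167 g/(s*kW)
SFC = 0.079167 * 3600 = 285.00 g/kWh


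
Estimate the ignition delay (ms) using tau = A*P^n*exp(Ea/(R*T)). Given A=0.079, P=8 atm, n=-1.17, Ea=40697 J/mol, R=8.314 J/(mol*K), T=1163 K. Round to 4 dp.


tau = A * P^n * exp(Ea/(R*T))
P^n = 8^(-1.17) = 0.08777780
Ea/(R*T) = 40697/(8.314*1163) = 4.208939
exp(Ea/(R*T)) = 67.285132
tau = 0.079 * 0.08777780 * 67.285132 = 0.4666 ms
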